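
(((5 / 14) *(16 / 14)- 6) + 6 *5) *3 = 3588 / 49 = 73.22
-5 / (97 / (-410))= 21.13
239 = 239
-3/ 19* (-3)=9/ 19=0.47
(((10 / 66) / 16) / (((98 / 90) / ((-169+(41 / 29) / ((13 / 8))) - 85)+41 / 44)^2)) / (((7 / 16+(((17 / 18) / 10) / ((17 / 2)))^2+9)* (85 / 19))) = 10406505676866750000 / 39915363333864122396723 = 0.00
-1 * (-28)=28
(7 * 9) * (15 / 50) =189 / 10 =18.90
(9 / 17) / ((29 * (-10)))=-9 / 4930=-0.00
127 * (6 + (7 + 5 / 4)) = 7239 / 4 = 1809.75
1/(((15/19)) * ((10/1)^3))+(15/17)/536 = 24883/8542500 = 0.00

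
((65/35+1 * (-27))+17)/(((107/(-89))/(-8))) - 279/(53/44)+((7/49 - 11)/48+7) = -18988759/68052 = -279.03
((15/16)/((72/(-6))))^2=25/4096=0.01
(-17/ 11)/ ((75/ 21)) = -119/ 275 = -0.43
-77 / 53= -1.45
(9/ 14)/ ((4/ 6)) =27/ 28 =0.96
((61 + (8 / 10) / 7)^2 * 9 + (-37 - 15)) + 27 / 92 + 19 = 3784679763 / 112700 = 33581.90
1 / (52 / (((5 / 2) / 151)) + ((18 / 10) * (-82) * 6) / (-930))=775 / 2434858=0.00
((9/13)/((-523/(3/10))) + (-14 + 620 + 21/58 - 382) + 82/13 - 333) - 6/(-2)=-97925604/985855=-99.33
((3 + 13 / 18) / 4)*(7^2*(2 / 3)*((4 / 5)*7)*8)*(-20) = -27236.74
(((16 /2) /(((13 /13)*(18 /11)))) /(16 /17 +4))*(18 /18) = 187 /189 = 0.99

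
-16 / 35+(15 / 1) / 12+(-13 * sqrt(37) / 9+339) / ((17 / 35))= 1662987 / 2380 - 455 * sqrt(37) / 153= 680.64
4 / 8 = 1 / 2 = 0.50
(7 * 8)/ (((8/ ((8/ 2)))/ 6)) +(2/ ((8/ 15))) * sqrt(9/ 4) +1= 1397/ 8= 174.62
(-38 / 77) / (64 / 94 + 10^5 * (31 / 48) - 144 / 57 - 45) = -101802 / 13312780327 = -0.00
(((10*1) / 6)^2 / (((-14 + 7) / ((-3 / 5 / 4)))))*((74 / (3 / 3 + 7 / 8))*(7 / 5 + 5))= 4736 / 315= 15.03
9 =9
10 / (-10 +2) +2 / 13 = -57 / 52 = -1.10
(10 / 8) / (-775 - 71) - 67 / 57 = -1.18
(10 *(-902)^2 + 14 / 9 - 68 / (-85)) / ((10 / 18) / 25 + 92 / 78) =250504462 / 37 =6770390.86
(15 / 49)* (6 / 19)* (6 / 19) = 540 / 17689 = 0.03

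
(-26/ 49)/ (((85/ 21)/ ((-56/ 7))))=624/ 595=1.05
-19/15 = -1.27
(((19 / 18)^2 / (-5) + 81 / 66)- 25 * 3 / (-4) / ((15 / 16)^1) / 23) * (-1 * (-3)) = 768077 / 136620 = 5.62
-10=-10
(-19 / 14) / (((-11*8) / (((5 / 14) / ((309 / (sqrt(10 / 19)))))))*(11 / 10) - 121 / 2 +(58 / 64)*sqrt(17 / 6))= 228000 / (7*(-3625*sqrt(102) +1452000 +201003264*sqrt(190)))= 0.00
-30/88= -15/44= -0.34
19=19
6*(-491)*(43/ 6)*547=-11548811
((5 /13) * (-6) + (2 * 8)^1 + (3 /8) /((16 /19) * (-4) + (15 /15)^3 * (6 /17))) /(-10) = -1.36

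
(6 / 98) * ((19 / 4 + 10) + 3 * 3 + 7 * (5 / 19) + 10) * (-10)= -40575 / 1862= -21.79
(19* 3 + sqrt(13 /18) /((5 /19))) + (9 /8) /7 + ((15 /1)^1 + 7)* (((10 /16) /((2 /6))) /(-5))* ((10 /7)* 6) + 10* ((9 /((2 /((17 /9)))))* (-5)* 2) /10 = -5519 /56 + 19* sqrt(26) /30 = -95.32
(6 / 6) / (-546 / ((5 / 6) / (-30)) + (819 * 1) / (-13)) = 1 / 19593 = 0.00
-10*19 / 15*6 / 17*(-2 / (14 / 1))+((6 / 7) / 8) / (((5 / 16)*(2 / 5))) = 178 / 119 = 1.50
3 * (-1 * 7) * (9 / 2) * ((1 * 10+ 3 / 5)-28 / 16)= -836.32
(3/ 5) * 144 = 432/ 5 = 86.40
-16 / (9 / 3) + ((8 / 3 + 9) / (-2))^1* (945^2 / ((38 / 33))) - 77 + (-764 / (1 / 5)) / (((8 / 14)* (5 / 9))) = -1034206171 / 228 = -4535991.98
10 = 10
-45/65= -9/13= -0.69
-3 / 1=-3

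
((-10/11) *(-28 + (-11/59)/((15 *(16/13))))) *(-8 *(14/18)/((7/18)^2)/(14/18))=-42835284/31801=-1346.98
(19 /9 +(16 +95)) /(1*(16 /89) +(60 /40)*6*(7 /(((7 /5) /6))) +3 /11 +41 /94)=93682468 /224359209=0.42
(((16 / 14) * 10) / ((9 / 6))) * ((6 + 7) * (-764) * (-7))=1589120 / 3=529706.67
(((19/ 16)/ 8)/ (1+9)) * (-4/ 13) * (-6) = 57/ 2080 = 0.03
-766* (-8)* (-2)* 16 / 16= -12256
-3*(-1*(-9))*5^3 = -3375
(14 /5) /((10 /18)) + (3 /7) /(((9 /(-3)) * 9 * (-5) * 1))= 7943 /1575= 5.04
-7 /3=-2.33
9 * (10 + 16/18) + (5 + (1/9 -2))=910/9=101.11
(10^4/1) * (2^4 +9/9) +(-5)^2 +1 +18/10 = 850139/5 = 170027.80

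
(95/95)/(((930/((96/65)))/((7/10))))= 0.00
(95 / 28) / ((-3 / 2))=-95 / 42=-2.26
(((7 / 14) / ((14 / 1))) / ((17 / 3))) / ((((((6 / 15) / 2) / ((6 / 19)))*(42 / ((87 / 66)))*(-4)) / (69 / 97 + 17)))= -373665 / 270198544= -0.00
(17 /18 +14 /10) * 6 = 211 /15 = 14.07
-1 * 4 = -4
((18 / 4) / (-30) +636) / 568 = 12717 / 11360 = 1.12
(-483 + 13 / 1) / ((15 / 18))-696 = -1260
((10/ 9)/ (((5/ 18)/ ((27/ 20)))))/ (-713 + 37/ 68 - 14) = -1836/ 246995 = -0.01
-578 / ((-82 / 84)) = 592.10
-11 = -11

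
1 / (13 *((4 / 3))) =3 / 52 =0.06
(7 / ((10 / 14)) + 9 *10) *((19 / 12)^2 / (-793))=-180139 / 570960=-0.32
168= 168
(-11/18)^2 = 121/324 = 0.37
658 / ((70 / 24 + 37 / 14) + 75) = 55272 / 6767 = 8.17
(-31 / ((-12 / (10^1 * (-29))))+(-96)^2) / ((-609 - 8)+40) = -50801 / 3462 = -14.67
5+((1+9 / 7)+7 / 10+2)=699 / 70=9.99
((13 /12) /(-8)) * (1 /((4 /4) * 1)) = -13 /96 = -0.14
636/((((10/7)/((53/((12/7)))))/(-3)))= -412923/10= -41292.30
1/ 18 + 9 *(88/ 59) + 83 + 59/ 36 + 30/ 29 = 6107407/ 61596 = 99.15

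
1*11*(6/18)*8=88/3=29.33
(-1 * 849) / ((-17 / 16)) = 13584 / 17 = 799.06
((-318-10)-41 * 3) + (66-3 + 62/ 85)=-387.27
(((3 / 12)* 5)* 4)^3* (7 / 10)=175 / 2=87.50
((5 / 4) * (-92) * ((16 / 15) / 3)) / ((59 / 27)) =-1104 / 59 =-18.71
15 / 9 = 5 / 3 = 1.67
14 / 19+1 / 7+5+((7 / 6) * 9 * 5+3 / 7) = 15643 / 266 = 58.81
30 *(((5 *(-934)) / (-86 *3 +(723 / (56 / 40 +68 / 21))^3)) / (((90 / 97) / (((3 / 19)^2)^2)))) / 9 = -52320935245970 / 19004058406660128007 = -0.00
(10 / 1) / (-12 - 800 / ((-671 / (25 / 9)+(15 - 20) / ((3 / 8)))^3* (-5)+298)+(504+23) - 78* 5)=13973036036726 / 174662936959075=0.08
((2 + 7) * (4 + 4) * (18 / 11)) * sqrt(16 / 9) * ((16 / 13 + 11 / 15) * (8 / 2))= 882432 / 715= 1234.17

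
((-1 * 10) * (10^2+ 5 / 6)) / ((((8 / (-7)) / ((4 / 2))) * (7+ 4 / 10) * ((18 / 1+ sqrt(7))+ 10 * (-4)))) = -1164625 / 105894-105875 * sqrt(7) / 211788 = -12.32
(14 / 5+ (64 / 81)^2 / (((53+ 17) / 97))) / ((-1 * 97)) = -841634 / 22274595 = -0.04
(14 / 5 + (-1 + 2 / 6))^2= 1024 / 225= 4.55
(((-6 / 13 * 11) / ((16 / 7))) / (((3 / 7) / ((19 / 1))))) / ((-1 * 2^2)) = 10241 / 416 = 24.62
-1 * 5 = -5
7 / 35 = 1 / 5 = 0.20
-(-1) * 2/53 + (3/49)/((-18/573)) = -9927/5194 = -1.91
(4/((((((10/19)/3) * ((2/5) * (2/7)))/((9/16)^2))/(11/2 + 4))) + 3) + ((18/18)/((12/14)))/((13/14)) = 24118363/39936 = 603.93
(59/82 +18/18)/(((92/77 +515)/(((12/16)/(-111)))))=-3619/160789864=-0.00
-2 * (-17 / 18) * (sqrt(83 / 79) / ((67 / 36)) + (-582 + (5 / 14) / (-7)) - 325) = -1511147 / 882 + 68 * sqrt(6557) / 5293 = -1712.28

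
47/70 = 0.67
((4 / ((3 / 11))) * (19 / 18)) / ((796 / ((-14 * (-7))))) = 10241 / 5373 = 1.91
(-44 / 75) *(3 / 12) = -11 / 75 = -0.15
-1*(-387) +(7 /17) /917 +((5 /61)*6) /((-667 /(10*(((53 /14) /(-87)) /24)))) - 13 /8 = 170124642043717 /441451671528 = 385.38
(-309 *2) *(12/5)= -7416/5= -1483.20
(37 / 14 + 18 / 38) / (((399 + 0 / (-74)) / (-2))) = -829 / 53067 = -0.02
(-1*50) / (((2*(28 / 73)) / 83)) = -151475 / 28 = -5409.82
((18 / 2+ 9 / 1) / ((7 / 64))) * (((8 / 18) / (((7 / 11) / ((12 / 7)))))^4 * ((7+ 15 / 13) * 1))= 13018666631168 / 4721372019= 2757.39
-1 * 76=-76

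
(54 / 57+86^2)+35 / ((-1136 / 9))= 7396.67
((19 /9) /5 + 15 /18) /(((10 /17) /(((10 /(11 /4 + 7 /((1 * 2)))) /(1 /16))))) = 61472 /1125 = 54.64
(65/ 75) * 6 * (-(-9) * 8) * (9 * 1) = 16848/ 5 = 3369.60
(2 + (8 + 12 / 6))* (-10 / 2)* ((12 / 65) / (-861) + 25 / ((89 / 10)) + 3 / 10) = -61937790 / 332059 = -186.53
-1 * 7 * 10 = -70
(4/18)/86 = 1/387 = 0.00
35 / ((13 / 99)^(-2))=5915 / 9801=0.60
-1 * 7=-7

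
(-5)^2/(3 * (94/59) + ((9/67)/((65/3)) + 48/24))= 6423625/1743593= 3.68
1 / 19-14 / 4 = -131 / 38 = -3.45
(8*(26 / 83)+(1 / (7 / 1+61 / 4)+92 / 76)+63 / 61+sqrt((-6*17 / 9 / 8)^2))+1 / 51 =10881993953 / 1746552732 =6.23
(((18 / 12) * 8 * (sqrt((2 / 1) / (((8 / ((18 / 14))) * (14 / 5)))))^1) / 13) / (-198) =-sqrt(10) / 2002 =-0.00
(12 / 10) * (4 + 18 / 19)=564 / 95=5.94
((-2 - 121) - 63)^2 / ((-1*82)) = -17298 / 41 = -421.90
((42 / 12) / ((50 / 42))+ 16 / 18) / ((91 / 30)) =1723 / 1365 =1.26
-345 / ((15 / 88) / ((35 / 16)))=-8855 / 2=-4427.50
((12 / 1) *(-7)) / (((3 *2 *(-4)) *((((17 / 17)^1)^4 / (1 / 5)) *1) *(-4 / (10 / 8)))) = -7 / 32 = -0.22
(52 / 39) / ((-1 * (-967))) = 4 / 2901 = 0.00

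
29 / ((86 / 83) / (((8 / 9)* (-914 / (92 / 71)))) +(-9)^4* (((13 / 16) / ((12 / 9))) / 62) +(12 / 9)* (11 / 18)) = 8367313993344 / 18840535887161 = 0.44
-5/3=-1.67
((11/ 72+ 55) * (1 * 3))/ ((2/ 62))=123101/ 24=5129.21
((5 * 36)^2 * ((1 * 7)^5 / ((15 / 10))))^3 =47844481638506531328000000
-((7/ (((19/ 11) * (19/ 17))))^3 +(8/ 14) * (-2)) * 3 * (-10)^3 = 45972778065000/ 329321167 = 139598.61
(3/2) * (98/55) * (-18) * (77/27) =-686/5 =-137.20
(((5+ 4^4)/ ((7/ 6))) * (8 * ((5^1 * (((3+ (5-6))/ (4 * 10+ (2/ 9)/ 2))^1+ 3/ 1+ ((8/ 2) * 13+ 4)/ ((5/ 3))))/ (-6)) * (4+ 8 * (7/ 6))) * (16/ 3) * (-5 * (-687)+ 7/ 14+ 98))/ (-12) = 2892286779520/ 2527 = 1144553533.64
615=615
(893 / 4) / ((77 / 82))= 36613 / 154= 237.75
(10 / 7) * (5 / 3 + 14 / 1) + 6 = 596 / 21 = 28.38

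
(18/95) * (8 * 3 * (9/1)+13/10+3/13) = 254511/6175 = 41.22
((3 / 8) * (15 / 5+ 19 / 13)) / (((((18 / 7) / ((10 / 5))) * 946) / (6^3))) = 1827 / 6149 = 0.30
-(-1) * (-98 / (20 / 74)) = -1813 / 5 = -362.60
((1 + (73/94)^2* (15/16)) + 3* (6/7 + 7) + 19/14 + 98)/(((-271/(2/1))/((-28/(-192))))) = -0.13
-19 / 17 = -1.12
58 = 58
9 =9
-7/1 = -7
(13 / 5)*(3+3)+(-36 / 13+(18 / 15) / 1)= 912 / 65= 14.03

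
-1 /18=-0.06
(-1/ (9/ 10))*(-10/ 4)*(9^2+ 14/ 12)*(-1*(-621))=283475/ 2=141737.50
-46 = -46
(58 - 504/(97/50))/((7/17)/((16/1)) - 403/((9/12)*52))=15972384/815867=19.58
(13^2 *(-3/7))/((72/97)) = -16393/168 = -97.58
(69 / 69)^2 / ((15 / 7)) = 7 / 15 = 0.47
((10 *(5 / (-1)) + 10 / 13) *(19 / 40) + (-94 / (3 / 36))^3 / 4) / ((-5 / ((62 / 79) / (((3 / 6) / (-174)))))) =-100642547595648 / 5135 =-19599327671.99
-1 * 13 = -13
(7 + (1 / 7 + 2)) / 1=64 / 7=9.14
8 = 8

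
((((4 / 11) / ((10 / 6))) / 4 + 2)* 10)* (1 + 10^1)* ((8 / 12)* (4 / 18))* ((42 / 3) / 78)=6328 / 1053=6.01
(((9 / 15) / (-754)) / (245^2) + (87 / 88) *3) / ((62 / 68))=502033791381 / 154332678500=3.25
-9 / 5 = -1.80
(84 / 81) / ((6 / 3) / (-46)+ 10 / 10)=322 / 297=1.08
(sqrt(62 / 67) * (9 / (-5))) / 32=-9 * sqrt(4154) / 10720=-0.05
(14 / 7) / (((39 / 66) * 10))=22 / 65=0.34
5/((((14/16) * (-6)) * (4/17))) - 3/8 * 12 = -359/42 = -8.55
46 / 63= 0.73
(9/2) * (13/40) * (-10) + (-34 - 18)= -533/8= -66.62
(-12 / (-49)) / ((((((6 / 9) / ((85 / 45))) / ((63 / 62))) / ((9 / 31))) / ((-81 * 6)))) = -669222 / 6727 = -99.48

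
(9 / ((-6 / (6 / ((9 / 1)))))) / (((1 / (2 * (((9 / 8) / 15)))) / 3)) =-9 / 20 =-0.45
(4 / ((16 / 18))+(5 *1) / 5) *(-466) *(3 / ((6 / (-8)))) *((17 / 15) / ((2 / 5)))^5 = 3639093491 / 1944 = 1871961.67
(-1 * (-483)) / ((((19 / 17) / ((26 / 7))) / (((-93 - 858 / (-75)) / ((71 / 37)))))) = -2300860614 / 33725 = -68224.18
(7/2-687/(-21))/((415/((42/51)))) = 0.07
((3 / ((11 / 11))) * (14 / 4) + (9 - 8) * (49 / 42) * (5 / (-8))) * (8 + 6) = 3283 / 24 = 136.79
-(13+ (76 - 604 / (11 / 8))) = 3853 / 11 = 350.27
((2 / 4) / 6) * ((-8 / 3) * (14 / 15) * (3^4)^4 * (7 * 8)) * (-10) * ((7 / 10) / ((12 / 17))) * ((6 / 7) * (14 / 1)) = 297487917216 / 5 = 59497583443.20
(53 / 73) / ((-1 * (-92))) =53 / 6716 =0.01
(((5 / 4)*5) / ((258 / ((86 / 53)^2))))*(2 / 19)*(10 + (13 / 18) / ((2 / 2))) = 207475 / 2882034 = 0.07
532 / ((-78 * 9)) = -266 / 351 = -0.76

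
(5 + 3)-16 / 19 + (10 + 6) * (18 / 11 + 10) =193.34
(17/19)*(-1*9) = -153/19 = -8.05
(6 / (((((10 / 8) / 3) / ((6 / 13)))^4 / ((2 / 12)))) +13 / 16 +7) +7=4660579821 / 285610000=16.32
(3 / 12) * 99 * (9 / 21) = 297 / 28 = 10.61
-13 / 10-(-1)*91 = 897 / 10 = 89.70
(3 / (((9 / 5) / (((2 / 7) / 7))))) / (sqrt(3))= 10*sqrt(3) / 441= 0.04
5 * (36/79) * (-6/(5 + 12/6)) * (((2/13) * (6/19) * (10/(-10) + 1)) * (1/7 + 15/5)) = 0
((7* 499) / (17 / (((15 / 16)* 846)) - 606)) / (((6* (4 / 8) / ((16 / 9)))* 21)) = -938120 / 5767401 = -0.16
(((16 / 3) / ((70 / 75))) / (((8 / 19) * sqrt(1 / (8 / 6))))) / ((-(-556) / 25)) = 0.70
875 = 875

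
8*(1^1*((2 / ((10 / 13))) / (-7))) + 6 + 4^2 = 666 / 35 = 19.03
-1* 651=-651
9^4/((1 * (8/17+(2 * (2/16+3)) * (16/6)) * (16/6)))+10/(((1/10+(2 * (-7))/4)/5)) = 15317161/118864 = 128.86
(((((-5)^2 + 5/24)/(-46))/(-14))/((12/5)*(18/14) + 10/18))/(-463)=-0.00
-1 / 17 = -0.06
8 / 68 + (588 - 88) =8502 / 17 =500.12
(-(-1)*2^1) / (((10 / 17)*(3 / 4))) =68 / 15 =4.53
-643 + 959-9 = 307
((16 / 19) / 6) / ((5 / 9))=24 / 95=0.25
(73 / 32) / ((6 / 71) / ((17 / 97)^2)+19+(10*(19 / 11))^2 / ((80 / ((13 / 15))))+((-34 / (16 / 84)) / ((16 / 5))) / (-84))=0.09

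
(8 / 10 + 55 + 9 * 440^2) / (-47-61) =-322677 / 20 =-16133.85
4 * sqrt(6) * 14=56 * sqrt(6)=137.17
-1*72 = -72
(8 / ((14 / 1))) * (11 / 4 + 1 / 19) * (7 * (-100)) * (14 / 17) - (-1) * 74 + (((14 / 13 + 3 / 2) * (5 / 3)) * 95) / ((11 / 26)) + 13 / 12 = 1652251 / 14212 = 116.26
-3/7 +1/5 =-8/35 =-0.23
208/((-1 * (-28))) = 52/7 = 7.43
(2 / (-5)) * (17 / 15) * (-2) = 68 / 75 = 0.91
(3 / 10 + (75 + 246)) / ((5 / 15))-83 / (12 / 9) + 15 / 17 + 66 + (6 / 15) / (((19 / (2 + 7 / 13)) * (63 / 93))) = 113881561 / 117572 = 968.61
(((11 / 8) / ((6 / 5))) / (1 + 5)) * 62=1705 / 144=11.84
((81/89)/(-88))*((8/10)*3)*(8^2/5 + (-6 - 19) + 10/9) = 13473/48950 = 0.28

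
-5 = -5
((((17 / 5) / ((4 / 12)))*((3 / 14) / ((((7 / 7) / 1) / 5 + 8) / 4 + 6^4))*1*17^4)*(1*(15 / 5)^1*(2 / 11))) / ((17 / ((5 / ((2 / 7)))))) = 22550670 / 285571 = 78.97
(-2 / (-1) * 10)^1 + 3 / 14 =283 / 14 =20.21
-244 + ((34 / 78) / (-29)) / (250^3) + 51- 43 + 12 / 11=-45664125000187 / 194390625000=-234.91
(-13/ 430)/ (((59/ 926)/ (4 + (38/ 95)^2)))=-1.97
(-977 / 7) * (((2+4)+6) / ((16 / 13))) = -38103 / 28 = -1360.82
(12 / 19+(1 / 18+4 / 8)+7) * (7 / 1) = 9800 / 171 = 57.31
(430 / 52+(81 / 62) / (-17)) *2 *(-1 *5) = -561260 / 6851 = -81.92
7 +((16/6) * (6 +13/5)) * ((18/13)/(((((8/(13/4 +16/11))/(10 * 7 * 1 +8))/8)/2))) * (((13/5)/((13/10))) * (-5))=-2563411/11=-233037.36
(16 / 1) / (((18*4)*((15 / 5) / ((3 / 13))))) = 2 / 117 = 0.02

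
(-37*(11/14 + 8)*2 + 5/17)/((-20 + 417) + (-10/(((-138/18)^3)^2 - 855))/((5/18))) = -814265051372/497443575379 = -1.64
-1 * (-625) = 625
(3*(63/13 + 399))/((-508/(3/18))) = -2625/6604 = -0.40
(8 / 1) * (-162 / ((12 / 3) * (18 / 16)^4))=-16384 / 81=-202.27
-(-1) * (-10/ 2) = -5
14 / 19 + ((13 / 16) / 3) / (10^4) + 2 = 2.74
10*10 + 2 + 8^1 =110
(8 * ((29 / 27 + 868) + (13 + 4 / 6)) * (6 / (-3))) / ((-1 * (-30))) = -190672 / 405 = -470.80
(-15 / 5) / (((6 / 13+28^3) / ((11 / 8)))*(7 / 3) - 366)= -1287 / 15824378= -0.00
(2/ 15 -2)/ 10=-14/ 75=-0.19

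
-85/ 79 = -1.08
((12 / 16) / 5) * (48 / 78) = 0.09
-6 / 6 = -1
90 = 90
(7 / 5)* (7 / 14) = 0.70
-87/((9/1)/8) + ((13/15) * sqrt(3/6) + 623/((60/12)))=13 * sqrt(2)/30 + 709/15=47.88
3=3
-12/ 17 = -0.71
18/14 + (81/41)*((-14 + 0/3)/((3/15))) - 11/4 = -160441/1148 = -139.76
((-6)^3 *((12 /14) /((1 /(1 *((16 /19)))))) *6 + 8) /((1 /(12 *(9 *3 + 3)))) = -44406720 /133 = -333885.11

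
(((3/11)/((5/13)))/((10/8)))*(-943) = -147108/275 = -534.94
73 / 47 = 1.55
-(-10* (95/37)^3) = 8573750/50653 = 169.26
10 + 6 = 16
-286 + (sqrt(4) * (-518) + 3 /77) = -101791 /77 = -1321.96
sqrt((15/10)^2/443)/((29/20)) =0.05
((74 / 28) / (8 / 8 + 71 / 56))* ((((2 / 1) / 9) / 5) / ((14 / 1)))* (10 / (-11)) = -296 / 88011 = -0.00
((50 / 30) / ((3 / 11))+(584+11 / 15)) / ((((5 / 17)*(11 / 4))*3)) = 243.50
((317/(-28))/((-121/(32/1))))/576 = 317/60984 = 0.01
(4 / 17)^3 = 0.01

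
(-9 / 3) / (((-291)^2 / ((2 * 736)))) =-1472 / 28227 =-0.05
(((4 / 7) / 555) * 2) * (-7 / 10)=-4 / 2775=-0.00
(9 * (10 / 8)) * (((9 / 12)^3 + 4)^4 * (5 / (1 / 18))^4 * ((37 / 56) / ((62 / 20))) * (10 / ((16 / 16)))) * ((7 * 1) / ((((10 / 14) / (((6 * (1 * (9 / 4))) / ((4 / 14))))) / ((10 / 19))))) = 1448471277931285287421875 / 9881780224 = 146579993189219.64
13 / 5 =2.60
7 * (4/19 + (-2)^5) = -4228/19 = -222.53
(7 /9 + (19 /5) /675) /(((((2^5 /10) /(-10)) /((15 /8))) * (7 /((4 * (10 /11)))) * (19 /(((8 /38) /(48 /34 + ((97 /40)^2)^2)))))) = -287667200000 /391880437985421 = -0.00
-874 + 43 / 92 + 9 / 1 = -79537 / 92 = -864.53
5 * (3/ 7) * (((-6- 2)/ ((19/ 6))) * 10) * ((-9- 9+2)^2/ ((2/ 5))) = -4608000/ 133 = -34646.62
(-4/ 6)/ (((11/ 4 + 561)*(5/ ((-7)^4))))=-19208/ 33825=-0.57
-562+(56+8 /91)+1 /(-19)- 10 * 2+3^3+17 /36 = -31028167 /62244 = -498.49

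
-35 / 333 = -0.11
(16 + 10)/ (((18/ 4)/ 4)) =208/ 9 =23.11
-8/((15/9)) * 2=-48/5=-9.60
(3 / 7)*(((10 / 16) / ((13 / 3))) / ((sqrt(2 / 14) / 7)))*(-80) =-450*sqrt(7) / 13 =-91.58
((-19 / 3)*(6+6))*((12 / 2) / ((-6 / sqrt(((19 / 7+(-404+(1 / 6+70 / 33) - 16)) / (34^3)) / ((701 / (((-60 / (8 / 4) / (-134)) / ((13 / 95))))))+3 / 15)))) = 19*sqrt(14766785098436387411395) / 67935182315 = 33.99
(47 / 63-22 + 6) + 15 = -16 / 63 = -0.25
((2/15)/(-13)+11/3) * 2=1426/195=7.31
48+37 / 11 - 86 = -381 / 11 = -34.64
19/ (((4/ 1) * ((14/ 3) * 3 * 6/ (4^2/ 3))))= 19/ 63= 0.30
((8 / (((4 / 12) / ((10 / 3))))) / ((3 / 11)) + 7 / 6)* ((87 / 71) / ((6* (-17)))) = -3.54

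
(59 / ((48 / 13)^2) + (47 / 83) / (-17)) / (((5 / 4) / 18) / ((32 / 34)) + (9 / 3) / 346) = 52.08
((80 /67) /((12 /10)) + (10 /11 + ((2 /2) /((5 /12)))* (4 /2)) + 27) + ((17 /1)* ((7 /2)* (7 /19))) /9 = 45545891 /1260270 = 36.14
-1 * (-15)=15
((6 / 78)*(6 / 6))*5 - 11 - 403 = -5377 / 13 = -413.62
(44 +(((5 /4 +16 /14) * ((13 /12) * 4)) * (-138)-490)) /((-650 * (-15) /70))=-8759 /650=-13.48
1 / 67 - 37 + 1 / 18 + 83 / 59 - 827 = -61371943 / 71154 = -862.52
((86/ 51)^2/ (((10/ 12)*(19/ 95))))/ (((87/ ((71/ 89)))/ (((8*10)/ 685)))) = 16803712/ 919705797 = 0.02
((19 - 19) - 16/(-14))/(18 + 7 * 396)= 4/9765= 0.00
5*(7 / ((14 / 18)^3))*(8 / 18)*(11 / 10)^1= 1782 / 49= 36.37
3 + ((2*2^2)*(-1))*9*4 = -285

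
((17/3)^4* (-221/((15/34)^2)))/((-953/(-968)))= -20654807444128/17368425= -1189215.92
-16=-16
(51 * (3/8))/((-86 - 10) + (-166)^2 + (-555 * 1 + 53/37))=1887/2654768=0.00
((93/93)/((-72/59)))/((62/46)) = -1357/2232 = -0.61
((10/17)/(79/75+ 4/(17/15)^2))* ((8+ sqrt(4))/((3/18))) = 765000/90331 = 8.47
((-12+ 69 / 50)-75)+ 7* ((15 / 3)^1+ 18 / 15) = -2111 / 50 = -42.22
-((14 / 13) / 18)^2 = -49 / 13689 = -0.00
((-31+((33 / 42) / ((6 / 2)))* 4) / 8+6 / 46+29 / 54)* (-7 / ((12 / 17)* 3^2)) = 1818847 / 536544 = 3.39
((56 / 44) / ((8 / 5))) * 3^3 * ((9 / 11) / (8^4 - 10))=945 / 219736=0.00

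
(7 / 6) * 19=133 / 6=22.17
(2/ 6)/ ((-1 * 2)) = -1/ 6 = -0.17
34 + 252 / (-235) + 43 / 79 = 621407 / 18565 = 33.47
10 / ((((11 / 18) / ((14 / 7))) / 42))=15120 / 11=1374.55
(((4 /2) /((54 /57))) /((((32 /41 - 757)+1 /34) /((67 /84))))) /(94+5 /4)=-1774562 /75906775161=-0.00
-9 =-9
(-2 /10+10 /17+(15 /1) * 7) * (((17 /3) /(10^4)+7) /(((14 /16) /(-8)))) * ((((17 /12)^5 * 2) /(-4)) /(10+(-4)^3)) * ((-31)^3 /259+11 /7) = 96190209820688173 /2379018600000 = 40432.73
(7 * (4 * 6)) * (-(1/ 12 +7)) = -1190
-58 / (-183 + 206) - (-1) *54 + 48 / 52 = 15668 / 299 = 52.40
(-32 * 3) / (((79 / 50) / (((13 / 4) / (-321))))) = 5200 / 8453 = 0.62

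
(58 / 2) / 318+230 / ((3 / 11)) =89403 / 106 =843.42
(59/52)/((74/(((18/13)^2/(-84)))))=-1593/4552184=-0.00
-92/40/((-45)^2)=-23/20250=-0.00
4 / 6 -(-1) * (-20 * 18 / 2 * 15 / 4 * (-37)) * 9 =674327 / 3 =224775.67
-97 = -97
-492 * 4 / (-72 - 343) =1968 / 415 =4.74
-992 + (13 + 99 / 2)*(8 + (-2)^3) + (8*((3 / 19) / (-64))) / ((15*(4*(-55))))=-165862399 / 167200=-992.00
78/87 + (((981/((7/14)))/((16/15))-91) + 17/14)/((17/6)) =618.40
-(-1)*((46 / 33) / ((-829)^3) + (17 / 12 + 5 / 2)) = 98182227243 / 25067802716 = 3.92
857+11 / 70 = 60001 / 70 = 857.16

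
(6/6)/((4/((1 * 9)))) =9/4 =2.25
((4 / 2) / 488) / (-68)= -1 / 16592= -0.00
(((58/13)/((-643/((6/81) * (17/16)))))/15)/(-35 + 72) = -493/501038460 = -0.00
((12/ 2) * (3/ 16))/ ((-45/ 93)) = -93/ 40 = -2.32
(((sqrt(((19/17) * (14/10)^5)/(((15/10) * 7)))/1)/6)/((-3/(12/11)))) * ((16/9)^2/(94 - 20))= -12544 * sqrt(9690)/630493875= -0.00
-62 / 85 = -0.73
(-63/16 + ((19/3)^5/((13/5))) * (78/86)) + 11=198481499/55728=3561.61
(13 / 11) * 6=78 / 11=7.09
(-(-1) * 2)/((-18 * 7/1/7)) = -1/9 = -0.11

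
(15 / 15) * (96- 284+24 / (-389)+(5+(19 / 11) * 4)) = -176.15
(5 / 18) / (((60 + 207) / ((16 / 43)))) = 40 / 103329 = 0.00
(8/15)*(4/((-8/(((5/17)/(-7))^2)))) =-20/42483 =-0.00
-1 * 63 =-63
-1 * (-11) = 11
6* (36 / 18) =12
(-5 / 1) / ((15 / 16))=-16 / 3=-5.33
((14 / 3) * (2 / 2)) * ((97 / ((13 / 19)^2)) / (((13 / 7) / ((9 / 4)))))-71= 4835525 / 4394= 1100.48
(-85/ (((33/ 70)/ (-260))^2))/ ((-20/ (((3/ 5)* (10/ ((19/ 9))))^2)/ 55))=2280587400000/ 3971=574310601.86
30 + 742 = 772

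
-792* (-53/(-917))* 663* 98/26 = -14985432/131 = -114392.61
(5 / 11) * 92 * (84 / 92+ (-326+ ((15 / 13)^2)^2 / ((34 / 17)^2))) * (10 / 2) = -21325950325 / 314171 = -67880.07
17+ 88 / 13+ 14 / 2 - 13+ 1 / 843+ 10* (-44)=-4627214 / 10959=-422.23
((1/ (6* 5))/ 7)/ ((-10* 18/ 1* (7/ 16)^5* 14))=-0.00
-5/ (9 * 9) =-0.06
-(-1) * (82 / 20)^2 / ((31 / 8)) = 3362 / 775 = 4.34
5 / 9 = 0.56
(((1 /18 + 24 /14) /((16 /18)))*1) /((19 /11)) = 2453 /2128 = 1.15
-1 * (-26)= 26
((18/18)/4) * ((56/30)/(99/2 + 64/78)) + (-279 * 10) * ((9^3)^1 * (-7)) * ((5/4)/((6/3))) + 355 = 698548833853/78500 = 8898711.26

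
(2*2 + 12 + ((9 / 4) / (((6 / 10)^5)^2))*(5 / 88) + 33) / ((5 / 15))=161992253 / 769824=210.43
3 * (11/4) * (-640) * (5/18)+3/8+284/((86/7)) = -1443.18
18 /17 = 1.06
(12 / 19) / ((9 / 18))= 24 / 19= 1.26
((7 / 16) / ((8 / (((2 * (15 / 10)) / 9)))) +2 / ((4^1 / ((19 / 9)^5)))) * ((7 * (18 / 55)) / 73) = 1110256819 / 1685914560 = 0.66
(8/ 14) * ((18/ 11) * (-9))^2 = 104976/ 847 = 123.94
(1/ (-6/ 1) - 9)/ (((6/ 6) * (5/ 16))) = -88/ 3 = -29.33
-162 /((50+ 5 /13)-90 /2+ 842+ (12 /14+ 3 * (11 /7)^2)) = -1274 /6729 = -0.19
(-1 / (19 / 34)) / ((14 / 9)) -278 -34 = -41649 / 133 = -313.15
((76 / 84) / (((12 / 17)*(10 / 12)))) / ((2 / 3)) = 323 / 140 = 2.31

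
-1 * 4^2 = -16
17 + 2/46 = 17.04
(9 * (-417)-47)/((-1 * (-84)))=-950/21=-45.24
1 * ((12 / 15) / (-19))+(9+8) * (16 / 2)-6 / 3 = 12726 / 95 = 133.96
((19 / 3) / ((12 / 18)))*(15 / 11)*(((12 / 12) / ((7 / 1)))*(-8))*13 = -14820 / 77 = -192.47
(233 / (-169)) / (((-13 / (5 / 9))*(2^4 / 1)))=1165 / 316368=0.00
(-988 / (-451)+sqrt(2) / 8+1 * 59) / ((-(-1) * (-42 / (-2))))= 2.92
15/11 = 1.36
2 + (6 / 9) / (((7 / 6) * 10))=2.06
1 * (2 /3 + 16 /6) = 10 /3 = 3.33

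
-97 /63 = -1.54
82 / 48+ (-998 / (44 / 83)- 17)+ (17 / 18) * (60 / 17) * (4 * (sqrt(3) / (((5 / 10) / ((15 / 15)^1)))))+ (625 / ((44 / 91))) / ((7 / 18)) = 80 * sqrt(3) / 3+ 376459 / 264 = 1472.17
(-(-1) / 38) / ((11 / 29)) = 29 / 418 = 0.07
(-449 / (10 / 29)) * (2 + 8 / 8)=-39063 / 10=-3906.30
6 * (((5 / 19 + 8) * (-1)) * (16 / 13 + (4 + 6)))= -137532 / 247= -556.81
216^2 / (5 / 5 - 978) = -47.75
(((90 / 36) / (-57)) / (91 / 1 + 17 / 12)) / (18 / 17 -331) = 170 / 118187239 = 0.00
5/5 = 1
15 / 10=3 / 2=1.50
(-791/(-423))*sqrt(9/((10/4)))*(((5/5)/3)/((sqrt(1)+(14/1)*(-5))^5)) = -791*sqrt(10)/3307926303135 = -0.00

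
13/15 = 0.87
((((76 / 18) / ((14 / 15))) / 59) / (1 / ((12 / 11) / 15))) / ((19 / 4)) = 16 / 13629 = 0.00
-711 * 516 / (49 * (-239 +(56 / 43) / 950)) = 31.33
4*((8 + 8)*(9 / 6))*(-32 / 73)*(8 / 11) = -30.61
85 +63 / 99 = 942 / 11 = 85.64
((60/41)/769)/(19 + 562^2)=60/9958844527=0.00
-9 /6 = -3 /2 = -1.50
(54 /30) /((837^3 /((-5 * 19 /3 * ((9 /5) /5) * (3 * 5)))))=-19 /36196065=-0.00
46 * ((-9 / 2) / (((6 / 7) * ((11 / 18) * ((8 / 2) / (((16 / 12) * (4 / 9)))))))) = -644 / 11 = -58.55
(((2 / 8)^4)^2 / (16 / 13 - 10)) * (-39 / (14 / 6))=507 / 17432576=0.00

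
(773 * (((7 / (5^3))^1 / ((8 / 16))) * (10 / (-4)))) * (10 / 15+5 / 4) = -124453 / 300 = -414.84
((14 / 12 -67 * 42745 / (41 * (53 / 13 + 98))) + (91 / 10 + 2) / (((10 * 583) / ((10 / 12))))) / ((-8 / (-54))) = -23402040081147 / 5075084960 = -4611.16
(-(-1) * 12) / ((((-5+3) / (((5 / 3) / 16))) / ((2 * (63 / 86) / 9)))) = -35 / 344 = -0.10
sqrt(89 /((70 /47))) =sqrt(292810) /70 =7.73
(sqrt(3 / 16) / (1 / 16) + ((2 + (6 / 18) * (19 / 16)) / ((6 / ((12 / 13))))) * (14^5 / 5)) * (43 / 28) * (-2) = -4749178 / 39-86 * sqrt(3) / 7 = -121795.07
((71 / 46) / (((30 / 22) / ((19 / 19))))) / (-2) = -781 / 1380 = -0.57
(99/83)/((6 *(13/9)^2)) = 2673/28054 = 0.10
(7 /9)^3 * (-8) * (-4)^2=-43904 /729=-60.22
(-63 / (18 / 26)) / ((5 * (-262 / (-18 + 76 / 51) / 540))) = -1379196 / 2227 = -619.31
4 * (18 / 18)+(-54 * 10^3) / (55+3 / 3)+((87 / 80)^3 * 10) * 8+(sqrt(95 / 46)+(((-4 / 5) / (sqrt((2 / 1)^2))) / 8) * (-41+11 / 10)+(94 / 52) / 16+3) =-850.85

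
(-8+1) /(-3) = 7 /3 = 2.33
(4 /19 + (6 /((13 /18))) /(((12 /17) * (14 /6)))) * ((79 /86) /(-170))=-143543 /5055596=-0.03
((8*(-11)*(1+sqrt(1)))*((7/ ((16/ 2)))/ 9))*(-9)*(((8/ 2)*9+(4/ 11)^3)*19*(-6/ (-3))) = 25525360/ 121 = 210953.39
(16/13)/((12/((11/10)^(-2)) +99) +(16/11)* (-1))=2200/200317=0.01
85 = 85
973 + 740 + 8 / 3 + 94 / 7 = 36311 / 21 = 1729.10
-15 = -15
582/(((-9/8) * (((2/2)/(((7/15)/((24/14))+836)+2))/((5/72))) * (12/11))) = -160998563/5832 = -27606.06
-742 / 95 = -7.81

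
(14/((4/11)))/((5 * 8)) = 77/80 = 0.96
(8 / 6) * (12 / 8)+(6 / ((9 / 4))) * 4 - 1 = 35 / 3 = 11.67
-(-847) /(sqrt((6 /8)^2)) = 3388 /3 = 1129.33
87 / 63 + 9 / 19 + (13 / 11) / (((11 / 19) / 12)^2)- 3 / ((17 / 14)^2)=77898630400 / 153478941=507.55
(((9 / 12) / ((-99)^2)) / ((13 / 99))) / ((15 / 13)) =1 / 1980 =0.00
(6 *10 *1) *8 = 480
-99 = -99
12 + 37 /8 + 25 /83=11239 /664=16.93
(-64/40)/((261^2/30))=-16/22707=-0.00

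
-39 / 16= -2.44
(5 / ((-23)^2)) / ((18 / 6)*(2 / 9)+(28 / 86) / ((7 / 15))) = 645 / 93104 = 0.01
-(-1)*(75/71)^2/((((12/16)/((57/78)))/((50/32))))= 1.70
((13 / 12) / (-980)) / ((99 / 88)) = -13 / 13230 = -0.00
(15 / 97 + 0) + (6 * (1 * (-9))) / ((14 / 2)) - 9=-11244 / 679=-16.56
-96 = -96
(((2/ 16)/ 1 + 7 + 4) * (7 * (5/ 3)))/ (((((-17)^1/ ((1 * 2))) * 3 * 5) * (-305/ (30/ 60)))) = 623/ 373320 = 0.00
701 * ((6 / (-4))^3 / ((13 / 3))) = -56781 / 104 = -545.97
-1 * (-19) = 19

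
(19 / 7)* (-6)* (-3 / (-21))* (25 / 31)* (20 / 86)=-28500 / 65317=-0.44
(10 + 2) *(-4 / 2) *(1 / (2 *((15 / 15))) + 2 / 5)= -108 / 5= -21.60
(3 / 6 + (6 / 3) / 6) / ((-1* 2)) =-5 / 12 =-0.42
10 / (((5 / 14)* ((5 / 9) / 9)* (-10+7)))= -756 / 5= -151.20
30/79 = 0.38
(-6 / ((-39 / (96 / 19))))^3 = 7077888 / 15069223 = 0.47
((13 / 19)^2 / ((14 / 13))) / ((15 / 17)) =37349 / 75810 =0.49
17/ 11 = 1.55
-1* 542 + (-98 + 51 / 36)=-7663 / 12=-638.58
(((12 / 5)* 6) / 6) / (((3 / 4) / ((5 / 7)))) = 2.29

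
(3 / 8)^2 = 9 / 64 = 0.14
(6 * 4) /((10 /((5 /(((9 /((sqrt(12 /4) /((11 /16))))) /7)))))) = 448 * sqrt(3) /33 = 23.51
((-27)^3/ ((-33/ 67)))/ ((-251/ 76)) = -33408612/ 2761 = -12100.19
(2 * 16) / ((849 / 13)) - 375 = -317959 / 849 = -374.51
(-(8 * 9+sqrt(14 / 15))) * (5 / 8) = -45 - sqrt(210) / 24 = -45.60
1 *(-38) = -38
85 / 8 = 10.62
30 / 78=0.38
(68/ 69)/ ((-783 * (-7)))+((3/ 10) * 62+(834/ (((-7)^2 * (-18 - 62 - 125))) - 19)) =-262041424/ 542701215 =-0.48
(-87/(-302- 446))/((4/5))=435/2992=0.15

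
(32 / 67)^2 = 1024 / 4489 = 0.23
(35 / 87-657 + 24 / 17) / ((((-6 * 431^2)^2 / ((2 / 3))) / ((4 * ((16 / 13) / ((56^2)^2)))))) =-18635 / 105872497280742146976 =-0.00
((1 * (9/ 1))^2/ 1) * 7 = 567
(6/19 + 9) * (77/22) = 1239/38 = 32.61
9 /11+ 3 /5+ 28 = 1618 /55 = 29.42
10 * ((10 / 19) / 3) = 100 / 57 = 1.75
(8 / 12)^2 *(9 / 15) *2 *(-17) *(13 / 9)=-1768 / 135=-13.10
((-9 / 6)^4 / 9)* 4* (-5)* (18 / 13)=-405 / 26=-15.58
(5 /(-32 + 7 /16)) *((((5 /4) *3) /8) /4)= -15 /808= -0.02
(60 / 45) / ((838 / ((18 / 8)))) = 3 / 838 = 0.00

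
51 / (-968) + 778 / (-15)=-51.92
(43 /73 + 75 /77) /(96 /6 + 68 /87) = 382191 /4103330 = 0.09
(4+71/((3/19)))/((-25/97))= -132017/75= -1760.23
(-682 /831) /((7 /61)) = -41602 /5817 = -7.15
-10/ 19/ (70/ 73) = -73/ 133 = -0.55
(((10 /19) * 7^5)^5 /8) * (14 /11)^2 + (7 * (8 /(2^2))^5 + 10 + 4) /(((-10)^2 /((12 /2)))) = 82140452954417850281388798503 /7490199475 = 10966390578592414627.43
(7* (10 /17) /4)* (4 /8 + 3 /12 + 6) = 945 /136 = 6.95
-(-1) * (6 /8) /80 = 3 /320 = 0.01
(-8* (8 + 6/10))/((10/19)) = -3268/25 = -130.72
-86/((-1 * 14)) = 43/7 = 6.14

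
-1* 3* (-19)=57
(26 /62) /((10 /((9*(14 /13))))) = 0.41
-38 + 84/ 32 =-283/ 8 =-35.38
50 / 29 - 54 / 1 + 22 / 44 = -3003 / 58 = -51.78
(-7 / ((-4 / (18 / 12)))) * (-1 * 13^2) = -443.62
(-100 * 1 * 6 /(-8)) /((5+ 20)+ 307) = 75 /332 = 0.23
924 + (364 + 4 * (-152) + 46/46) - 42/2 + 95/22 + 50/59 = 863385/1298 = 665.17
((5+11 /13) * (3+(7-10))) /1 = 0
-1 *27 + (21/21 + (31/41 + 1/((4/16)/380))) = 61285/41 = 1494.76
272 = 272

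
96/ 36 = 8/ 3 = 2.67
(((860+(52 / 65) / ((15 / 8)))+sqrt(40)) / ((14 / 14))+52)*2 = 4*sqrt(10)+136864 / 75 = 1837.50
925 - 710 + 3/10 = 2153/10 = 215.30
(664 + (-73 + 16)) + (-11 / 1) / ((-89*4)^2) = 76928741 / 126736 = 607.00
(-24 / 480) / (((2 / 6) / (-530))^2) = -126405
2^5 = 32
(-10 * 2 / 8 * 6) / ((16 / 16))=-15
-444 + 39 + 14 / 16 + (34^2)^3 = 1544804011.88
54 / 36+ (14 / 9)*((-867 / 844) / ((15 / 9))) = 571 / 1055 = 0.54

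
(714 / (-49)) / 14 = -51 / 49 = -1.04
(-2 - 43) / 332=-45 / 332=-0.14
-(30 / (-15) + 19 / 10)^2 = -1 / 100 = -0.01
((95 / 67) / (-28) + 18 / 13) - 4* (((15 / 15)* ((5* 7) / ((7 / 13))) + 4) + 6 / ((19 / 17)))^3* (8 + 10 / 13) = -9770733520655 / 677236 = -14427368.78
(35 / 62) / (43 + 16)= 35 / 3658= 0.01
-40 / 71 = -0.56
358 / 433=0.83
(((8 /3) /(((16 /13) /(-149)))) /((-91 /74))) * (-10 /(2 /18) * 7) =-165390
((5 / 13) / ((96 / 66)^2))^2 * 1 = 366025 / 11075584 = 0.03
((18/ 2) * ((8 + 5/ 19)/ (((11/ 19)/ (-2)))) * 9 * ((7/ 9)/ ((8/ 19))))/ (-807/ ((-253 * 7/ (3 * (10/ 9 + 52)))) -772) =30256569/ 4954520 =6.11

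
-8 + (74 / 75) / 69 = -41326 / 5175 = -7.99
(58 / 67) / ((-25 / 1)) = -0.03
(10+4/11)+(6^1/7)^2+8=10294/539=19.10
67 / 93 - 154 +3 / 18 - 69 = -222.11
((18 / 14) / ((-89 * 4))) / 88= -9 / 219296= -0.00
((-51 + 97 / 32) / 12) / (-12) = 1535 / 4608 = 0.33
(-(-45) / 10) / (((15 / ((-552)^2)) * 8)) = 57132 / 5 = 11426.40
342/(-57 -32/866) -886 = -22029628/24697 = -892.00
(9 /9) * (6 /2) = 3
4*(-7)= -28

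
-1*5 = -5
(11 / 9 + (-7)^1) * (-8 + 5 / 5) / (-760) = -91 / 1710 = -0.05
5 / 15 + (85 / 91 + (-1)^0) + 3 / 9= 710 / 273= 2.60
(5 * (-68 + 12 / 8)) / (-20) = 133 / 8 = 16.62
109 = 109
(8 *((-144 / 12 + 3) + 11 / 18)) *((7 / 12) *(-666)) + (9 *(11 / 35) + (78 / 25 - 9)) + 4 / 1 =26073.62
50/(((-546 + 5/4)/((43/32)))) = -1075/8716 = -0.12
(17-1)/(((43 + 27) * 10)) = 0.02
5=5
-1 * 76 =-76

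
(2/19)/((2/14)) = 14/19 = 0.74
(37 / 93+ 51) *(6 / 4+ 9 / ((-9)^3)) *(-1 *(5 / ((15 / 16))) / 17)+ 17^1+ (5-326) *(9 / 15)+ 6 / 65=-199.50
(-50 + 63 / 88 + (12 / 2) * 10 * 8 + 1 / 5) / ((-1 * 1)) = -189603 / 440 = -430.92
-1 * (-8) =8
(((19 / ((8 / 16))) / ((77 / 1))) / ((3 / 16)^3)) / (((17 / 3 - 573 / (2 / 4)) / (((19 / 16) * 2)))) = -369664 / 2370753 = -0.16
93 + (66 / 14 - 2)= 670 / 7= 95.71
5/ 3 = 1.67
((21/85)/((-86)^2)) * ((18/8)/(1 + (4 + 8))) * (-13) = -189/2514640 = -0.00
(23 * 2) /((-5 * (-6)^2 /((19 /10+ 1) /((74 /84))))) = -4669 /5550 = -0.84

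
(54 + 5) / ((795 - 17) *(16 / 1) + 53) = 59 / 12501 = 0.00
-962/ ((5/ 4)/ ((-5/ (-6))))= -641.33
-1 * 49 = -49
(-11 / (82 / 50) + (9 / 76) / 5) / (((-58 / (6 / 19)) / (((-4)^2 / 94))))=624786 / 100868815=0.01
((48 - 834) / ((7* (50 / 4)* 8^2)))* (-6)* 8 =1179 / 175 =6.74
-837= -837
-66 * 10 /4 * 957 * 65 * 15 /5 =-30791475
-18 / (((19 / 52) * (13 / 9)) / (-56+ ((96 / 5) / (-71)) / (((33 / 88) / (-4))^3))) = -62615232 / 6745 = -9283.21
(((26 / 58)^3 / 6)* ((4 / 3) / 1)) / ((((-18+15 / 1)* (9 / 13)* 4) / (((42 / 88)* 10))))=-999635 / 86922396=-0.01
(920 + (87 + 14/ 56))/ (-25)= -4029/ 100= -40.29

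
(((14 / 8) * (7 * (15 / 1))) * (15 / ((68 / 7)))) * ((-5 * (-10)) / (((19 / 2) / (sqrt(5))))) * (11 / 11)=1929375 * sqrt(5) / 1292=3339.17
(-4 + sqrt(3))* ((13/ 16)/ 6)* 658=-4277/ 12 + 4277* sqrt(3)/ 48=-202.08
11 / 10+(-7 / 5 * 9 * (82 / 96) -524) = -42693 / 80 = -533.66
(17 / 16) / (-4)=-17 / 64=-0.27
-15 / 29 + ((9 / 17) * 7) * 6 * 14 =310.78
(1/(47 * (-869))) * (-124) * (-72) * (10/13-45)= 5133600/530959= 9.67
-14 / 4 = -7 / 2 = -3.50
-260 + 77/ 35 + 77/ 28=-5101/ 20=-255.05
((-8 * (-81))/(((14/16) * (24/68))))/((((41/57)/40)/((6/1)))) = 200931840/287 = 700110.94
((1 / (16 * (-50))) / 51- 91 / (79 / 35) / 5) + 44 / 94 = -1150604513 / 151490400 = -7.60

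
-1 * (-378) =378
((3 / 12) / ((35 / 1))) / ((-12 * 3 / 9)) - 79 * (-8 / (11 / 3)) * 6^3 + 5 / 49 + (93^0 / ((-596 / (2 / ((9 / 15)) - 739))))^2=160391793459221 / 4307882040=37232.17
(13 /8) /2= 13 /16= 0.81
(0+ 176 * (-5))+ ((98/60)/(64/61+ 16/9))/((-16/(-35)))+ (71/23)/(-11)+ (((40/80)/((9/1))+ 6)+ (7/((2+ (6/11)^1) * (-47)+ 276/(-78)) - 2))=-871464550971469/995938960896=-875.02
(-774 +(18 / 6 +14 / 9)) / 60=-1385 / 108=-12.82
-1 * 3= -3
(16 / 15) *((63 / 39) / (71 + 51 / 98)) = 0.02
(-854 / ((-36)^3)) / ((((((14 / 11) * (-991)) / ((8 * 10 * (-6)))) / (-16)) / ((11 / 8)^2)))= -405955 / 1926504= -0.21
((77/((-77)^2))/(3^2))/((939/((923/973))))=923/633157371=0.00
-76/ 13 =-5.85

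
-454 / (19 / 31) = -14074 / 19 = -740.74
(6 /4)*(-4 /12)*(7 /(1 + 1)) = -7 /4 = -1.75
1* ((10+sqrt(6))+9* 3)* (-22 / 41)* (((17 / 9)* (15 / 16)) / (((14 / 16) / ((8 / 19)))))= -276760 / 16359- 7480* sqrt(6) / 16359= -18.04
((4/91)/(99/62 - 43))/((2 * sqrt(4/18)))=-186 * sqrt(2)/233597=-0.00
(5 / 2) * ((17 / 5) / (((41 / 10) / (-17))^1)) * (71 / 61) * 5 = -512975 / 2501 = -205.11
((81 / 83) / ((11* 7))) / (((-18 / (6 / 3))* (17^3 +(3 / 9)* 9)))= -9 / 31418156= -0.00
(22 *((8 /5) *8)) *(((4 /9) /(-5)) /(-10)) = 2.50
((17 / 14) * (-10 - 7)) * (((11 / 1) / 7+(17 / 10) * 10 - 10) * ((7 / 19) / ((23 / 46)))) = -17340 / 133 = -130.38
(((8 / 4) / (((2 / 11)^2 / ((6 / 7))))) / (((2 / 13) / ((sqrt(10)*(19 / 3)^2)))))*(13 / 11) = 671099*sqrt(10) / 42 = 50528.60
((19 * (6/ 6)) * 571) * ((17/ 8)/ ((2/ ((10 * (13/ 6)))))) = 11988145/ 48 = 249753.02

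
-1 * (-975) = 975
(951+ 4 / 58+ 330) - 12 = 36803 / 29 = 1269.07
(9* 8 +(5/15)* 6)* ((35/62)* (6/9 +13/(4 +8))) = 9065/124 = 73.10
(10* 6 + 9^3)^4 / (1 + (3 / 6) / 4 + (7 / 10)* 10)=47696294823.51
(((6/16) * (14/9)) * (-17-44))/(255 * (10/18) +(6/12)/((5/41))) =-2135/8746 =-0.24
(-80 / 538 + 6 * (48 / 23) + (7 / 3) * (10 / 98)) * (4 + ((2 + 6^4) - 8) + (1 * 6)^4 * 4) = 81694.94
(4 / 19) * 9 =36 / 19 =1.89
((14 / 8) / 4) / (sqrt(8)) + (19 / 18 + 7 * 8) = 7 * sqrt(2) / 64 + 1027 / 18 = 57.21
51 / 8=6.38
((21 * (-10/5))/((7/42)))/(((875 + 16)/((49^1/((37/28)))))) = -10.49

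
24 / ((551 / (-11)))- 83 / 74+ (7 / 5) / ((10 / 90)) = 2242417 / 203870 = 11.00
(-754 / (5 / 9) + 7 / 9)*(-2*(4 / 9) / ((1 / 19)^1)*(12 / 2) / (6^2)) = 4638964 / 1215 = 3818.08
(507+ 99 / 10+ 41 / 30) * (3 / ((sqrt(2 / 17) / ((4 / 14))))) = 7774 * sqrt(34) / 35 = 1295.14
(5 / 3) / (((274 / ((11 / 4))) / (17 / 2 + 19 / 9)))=10505 / 59184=0.18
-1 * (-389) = 389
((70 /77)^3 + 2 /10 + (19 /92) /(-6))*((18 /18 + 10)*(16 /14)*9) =1443543 /13915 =103.74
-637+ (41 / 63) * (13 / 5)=-200122 / 315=-635.31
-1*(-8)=8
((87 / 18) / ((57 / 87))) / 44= 0.17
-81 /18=-9 /2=-4.50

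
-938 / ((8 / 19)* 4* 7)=-1273 / 16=-79.56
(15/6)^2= 25/4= 6.25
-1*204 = -204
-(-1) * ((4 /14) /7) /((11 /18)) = 0.07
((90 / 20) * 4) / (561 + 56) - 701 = -432499 / 617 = -700.97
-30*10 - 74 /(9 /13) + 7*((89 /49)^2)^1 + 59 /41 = -48393724 /126567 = -382.36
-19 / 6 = -3.17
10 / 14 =5 / 7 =0.71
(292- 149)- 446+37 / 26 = -7841 / 26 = -301.58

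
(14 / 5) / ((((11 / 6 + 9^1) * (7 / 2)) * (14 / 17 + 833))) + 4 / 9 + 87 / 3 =45215761 / 1535625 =29.44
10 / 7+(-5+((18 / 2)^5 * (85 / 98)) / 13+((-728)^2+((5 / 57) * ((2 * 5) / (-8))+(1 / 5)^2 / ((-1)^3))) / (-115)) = -280778295989 / 417553500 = -672.44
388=388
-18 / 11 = -1.64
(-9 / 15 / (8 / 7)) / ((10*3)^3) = -7 / 360000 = -0.00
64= 64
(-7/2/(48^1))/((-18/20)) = 35/432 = 0.08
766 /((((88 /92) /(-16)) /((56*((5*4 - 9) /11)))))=-7892864 /11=-717533.09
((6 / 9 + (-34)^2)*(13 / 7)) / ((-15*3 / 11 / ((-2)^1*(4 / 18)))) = 396968 / 1701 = 233.37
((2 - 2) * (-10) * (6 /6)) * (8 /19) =0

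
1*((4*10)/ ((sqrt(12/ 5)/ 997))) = 19940*sqrt(15)/ 3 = 25742.43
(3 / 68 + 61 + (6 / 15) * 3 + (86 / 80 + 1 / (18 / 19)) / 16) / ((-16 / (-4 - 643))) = 3951865001 / 1566720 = 2522.38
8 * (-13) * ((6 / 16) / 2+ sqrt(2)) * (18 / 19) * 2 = -315.62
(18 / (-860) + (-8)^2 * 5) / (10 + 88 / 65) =1788683 / 63468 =28.18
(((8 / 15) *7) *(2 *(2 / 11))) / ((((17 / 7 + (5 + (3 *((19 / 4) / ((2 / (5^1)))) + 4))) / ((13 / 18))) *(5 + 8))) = 6272 / 3912975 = 0.00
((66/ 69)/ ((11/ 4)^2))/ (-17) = -32/ 4301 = -0.01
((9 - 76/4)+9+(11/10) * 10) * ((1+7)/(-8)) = -10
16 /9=1.78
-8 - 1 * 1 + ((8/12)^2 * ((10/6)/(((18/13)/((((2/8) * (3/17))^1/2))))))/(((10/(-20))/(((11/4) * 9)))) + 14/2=-3163/1224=-2.58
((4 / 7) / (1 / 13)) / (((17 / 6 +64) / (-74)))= -23088 / 2807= -8.23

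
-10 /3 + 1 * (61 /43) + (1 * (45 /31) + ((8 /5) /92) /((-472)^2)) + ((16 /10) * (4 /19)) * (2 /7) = -2499615006437 /6813258819360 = -0.37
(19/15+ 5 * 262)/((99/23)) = 452387/1485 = 304.64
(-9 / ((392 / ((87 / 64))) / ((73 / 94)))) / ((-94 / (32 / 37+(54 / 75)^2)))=457100523 / 1281573440000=0.00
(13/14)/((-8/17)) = -221/112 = -1.97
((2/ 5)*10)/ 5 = 0.80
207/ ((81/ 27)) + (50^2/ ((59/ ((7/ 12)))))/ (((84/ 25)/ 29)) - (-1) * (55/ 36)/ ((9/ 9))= 301463/ 1062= 283.86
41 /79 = 0.52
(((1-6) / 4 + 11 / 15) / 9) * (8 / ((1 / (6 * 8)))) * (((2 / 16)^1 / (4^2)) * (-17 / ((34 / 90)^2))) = 1395 / 68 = 20.51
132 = 132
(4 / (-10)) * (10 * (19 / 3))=-76 / 3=-25.33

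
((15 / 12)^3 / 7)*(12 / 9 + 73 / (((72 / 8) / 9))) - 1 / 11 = 305281 / 14784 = 20.65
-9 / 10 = -0.90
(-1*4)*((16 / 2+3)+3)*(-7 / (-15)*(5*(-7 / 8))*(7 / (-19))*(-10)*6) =48020 / 19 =2527.37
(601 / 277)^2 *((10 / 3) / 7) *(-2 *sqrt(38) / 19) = -1.45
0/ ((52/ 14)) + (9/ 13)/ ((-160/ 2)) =-9/ 1040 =-0.01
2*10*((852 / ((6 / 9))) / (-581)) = -25560 / 581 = -43.99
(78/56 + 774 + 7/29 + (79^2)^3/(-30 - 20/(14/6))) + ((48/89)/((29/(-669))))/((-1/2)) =-61486047014576753/9756180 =-6302266564.84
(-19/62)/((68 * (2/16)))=-19/527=-0.04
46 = 46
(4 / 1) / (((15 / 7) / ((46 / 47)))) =1288 / 705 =1.83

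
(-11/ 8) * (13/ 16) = -143/ 128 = -1.12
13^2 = 169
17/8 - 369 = -2935/8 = -366.88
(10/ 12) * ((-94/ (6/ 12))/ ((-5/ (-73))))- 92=-7138/ 3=-2379.33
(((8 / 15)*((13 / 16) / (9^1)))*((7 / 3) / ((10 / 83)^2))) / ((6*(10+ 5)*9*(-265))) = -626899 / 17386650000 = -0.00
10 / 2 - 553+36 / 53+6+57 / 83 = -2378249 / 4399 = -540.63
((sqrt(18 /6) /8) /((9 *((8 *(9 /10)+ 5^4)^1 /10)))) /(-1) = -25 *sqrt(3) /113796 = -0.00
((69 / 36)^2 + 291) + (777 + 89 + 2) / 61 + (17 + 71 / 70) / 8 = 11957683 / 38430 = 311.15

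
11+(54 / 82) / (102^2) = 521359 / 47396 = 11.00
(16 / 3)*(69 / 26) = 184 / 13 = 14.15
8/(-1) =-8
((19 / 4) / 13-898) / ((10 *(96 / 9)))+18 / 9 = -106751 / 16640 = -6.42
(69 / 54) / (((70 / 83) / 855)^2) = 514794303 / 392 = 1313250.77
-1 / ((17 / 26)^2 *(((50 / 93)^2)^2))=-12642078969 / 451562500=-28.00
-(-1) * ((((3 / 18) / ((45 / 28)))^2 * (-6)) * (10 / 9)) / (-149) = 784 / 1629315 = 0.00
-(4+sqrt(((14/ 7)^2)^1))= -6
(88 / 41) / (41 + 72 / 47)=4136 / 81959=0.05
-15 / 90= -1 / 6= -0.17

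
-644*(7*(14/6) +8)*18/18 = -47012/3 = -15670.67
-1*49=-49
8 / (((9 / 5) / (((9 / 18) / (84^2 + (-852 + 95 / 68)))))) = 1360 / 3797703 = 0.00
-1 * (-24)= 24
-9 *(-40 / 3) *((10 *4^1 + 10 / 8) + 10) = 6150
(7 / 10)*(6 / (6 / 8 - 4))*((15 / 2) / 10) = -63 / 65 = -0.97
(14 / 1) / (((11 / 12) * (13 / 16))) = 2688 / 143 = 18.80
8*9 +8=80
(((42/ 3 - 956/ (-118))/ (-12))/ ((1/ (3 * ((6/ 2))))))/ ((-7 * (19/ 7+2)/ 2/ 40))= 26080/ 649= 40.18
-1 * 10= -10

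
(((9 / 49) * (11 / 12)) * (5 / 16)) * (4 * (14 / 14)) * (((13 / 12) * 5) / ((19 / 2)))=3575 / 29792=0.12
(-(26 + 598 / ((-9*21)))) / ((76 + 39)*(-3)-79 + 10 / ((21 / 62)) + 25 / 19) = 6308 / 108603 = 0.06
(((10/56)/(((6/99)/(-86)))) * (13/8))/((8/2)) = -92235/896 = -102.94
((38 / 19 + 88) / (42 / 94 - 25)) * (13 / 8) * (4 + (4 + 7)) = -412425 / 4616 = -89.35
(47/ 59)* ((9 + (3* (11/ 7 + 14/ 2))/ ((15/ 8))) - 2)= 6815/ 413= 16.50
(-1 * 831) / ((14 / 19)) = -15789 / 14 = -1127.79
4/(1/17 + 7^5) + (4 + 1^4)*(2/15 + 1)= 5.67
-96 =-96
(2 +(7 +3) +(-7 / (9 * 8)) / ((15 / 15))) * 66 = 9427 / 12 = 785.58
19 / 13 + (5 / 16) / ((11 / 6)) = 1867 / 1144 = 1.63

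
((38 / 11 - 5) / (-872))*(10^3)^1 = 2125 / 1199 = 1.77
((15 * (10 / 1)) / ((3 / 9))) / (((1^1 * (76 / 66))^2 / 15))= 3675375 / 722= 5090.55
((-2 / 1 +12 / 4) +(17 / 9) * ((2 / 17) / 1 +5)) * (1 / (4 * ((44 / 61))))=122 / 33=3.70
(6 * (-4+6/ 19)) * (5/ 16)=-525/ 76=-6.91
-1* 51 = -51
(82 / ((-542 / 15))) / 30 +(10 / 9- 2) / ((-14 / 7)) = 1799 / 4878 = 0.37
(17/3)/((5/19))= 323/15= 21.53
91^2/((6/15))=41405/2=20702.50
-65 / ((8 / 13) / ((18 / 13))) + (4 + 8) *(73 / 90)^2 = -373559 / 2700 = -138.36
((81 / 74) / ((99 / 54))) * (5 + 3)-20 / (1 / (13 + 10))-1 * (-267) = -76607 / 407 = -188.22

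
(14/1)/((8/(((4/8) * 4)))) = 7/2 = 3.50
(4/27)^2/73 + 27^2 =38795209/53217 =729.00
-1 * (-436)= 436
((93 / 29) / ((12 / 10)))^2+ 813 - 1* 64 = 2543661 / 3364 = 756.14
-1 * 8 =-8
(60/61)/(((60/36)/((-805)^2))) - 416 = 23303524/61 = 382024.98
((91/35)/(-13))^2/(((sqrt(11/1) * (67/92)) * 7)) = 92 * sqrt(11)/128975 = 0.00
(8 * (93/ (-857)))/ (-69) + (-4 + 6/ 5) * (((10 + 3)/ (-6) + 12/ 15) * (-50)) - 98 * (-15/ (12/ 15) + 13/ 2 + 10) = 3450913/ 118266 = 29.18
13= 13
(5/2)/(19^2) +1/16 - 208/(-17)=1208225/98192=12.30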